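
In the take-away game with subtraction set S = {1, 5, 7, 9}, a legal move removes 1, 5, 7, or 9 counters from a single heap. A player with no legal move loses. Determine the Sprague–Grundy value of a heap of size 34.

0

G(0) = 0
G(1) = mex{0} = 1
G(2) = mex{1} = 0
G(3) = mex{0} = 1
G(4) = mex{1} = 0
G(5) = mex{0,0} = 1
G(6) = mex{1,1} = 0
G(7) = mex{0,0,0} = 1
G(8) = mex{1,1,1} = 0
G(9) = mex{0,0,0,0} = 1
G(10) = mex{1,1,1,1} = 0
G(11) = mex{0,0,0,0} = 1
G(12) = mex{1,1,1,1} = 0
G(13) = mex{0,0,0,0} = 1
G(14) = mex{1,1,1,1} = 0
G(15) = mex{0,0,0,0} = 1
G(16) = mex{1,1,1,1} = 0
G(17) = mex{0,0,0,0} = 1
G(18) = mex{1,1,1,1} = 0
G(19) = mex{0,0,0,0} = 1
G(20) = mex{1,1,1,1} = 0
G(21) = mex{0,0,0,0} = 1
G(22) = mex{1,1,1,1} = 0
G(23) = mex{0,0,0,0} = 1
G(24) = mex{1,1,1,1} = 0
G(25) = mex{0,0,0,0} = 1
G(26) = mex{1,1,1,1} = 0
G(27) = mex{0,0,0,0} = 1
G(28) = mex{1,1,1,1} = 0
G(29) = mex{0,0,0,0} = 1
G(30) = mex{1,1,1,1} = 0
G(31) = mex{0,0,0,0} = 1
G(32) = mex{1,1,1,1} = 0
G(33) = mex{0,0,0,0} = 1
G(34) = mex{1,1,1,1} = 0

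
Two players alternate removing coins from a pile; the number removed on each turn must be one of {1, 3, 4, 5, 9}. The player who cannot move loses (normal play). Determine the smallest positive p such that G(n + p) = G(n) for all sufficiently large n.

8

n :  0  1  2  3  4  5  6  7  8  9 10 11 12 13 14 15 16 17 18
G :  0  1  0  1  2  3  2  3  0  1  0  1  2  3  2  3  0  1  0
G(n+8) = G(n) holds for n = 0,…,8 (a full window of length max(S) = 9), so the sequence is purely periodic with period 8.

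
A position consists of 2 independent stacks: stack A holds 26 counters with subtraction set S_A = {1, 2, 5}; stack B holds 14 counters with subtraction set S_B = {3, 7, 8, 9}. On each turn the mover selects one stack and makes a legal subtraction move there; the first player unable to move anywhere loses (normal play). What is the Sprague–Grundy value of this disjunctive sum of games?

6

Stack A, S = {1, 2, 5}:
n :  0  1  2  3  4  5  6  7  8  9 10 11 12 13 14 15 16 17 18 19 20 21 22 23 24 25 26
G :  0  1  2  0  1  2  0  1  2  0  1  2  0  1  2  0  1  2  0  1  2  0  1  2  0  1  2
G_A(26) = 2.
Stack B, S = {3, 7, 8, 9}:
G(0) = 0
G(1) = mex{} = 0
G(2) = mex{} = 0
G(3) = mex{0} = 1
G(4) = mex{0} = 1
G(5) = mex{0} = 1
G(6) = mex{1} = 0
G(7) = mex{1,0} = 2
G(8) = mex{1,0,0} = 2
G(9) = mex{0,0,0,0} = 1
G(10) = mex{2,1,0,0} = 3
G(11) = mex{2,1,1,0} = 3
G(12) = mex{1,1,1,1} = 0
G(13) = mex{3,0,1,1} = 2
G(14) = mex{3,2,0,1} = 4
G_B(14) = 4.
Combined Grundy value = 2 ⊕ 4 = 6.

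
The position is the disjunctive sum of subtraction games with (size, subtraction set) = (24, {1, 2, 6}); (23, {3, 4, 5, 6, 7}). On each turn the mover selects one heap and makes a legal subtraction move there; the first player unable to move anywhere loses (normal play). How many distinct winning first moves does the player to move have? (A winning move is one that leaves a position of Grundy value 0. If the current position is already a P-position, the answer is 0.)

3

Heap A, S = {1, 2, 6}:
G(0) = 0
G(1) = mex{0} = 1
G(2) = mex{1,0} = 2
G(3) = mex{2,1} = 0
G(4) = mex{0,2} = 1
G(5) = mex{1,0} = 2
G(6) = mex{2,1,0} = 3
G(7) = mex{3,2,1} = 0
G(8) = mex{0,3,2} = 1
G(9) = mex{1,0,0} = 2
G(10) = mex{2,1,1} = 0
G(11) = mex{0,2,2} = 1
G(12) = mex{1,0,3} = 2
G(13) = mex{2,1,0} = 3
G(14) = mex{3,2,1} = 0
G(15) = mex{0,3,2} = 1
G(16) = mex{1,0,0} = 2
G(17) = mex{2,1,1} = 0
G(18) = mex{0,2,2} = 1
G(19) = mex{1,0,3} = 2
G(20) = mex{2,1,0} = 3
G(21) = mex{3,2,1} = 0
G(22) = mex{0,3,2} = 1
G(23) = mex{1,0,0} = 2
G(24) = mex{2,1,1} = 0
G_A(24) = 0.
Heap B, S = {3, 4, 5, 6, 7}:
G(0) = 0
G(1) = mex{} = 0
G(2) = mex{} = 0
G(3) = mex{0} = 1
G(4) = mex{0,0} = 1
G(5) = mex{0,0,0} = 1
G(6) = mex{1,0,0,0} = 2
G(7) = mex{1,1,0,0,0} = 2
G(8) = mex{1,1,1,0,0} = 2
G(9) = mex{2,1,1,1,0} = 3
G(10) = mex{2,2,1,1,1} = 0
G(11) = mex{2,2,2,1,1} = 0
G(12) = mex{3,2,2,2,1} = 0
G(13) = mex{0,3,2,2,2} = 1
G(14) = mex{0,0,3,2,2} = 1
G(15) = mex{0,0,0,3,2} = 1
G(16) = mex{1,0,0,0,3} = 2
G(17) = mex{1,1,0,0,0} = 2
G(18) = mex{1,1,1,0,0} = 2
G(19) = mex{2,1,1,1,0} = 3
G(20) = mex{2,2,1,1,1} = 0
G(21) = mex{2,2,2,1,1} = 0
G(22) = mex{3,2,2,2,1} = 0
G(23) = mex{0,3,2,2,2} = 1
G_B(23) = 1.
Combined Grundy value = 0 ⊕ 1 = 1.
A winning move leaves total XOR = 0, i.e. changes one component's Grundy value g to g ⊕ X where X is the current total.
Heap A: need g' = 0⊕1 = 1. Options: 24−1→G=2, 24−2→G=1, 24−6→G=1. Hits: 2.
Heap B: need g' = 1⊕1 = 0. Options: 23−3→G=0, 23−4→G=3, 23−5→G=2, 23−6→G=2, 23−7→G=2. Hits: 1.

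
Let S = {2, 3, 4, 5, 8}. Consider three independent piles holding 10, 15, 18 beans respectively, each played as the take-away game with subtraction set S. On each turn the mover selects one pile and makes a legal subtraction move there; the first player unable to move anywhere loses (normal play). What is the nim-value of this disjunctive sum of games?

All piles use S = {2, 3, 4, 5, 8}:
G(0) = 0
G(1) = mex{} = 0
G(2) = mex{0} = 1
G(3) = mex{0,0} = 1
G(4) = mex{1,0,0} = 2
G(5) = mex{1,1,0,0} = 2
G(6) = mex{2,1,1,0} = 3
G(7) = mex{2,2,1,1} = 0
G(8) = mex{3,2,2,1,0} = 4
G(9) = mex{0,3,2,2,0} = 1
G(10) = mex{4,0,3,2,1} = 5
G(11) = mex{1,4,0,3,1} = 2
G(12) = mex{5,1,4,0,2} = 3
G(13) = mex{2,5,1,4,2} = 0
G(14) = mex{3,2,5,1,3} = 0
G(15) = mex{0,3,2,5,0} = 1
G(16) = mex{0,0,3,2,4} = 1
G(17) = mex{1,0,0,3,1} = 2
G(18) = mex{1,1,0,0,5} = 2
Pile A: G(10) = 5.
Pile B: G(15) = 1.
Pile C: G(18) = 2.
Combined Grundy value = 5 ⊕ 1 ⊕ 2 = 6.

6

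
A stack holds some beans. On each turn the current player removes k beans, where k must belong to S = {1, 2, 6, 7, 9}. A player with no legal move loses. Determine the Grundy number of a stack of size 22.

n :  0  1  2  3  4  5  6  7  8  9 10 11 12 13 14 15 16 17 18 19 20 21 22
G :  0  1  2  0  1  2  3  4  0  1  2  0  1  2  3  4  0  1  2  0  1  2  3

3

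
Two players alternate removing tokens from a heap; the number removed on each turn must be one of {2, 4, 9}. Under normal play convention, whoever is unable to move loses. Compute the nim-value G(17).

G(0) = 0
G(1) = mex{} = 0
G(2) = mex{0} = 1
G(3) = mex{0} = 1
G(4) = mex{1,0} = 2
G(5) = mex{1,0} = 2
G(6) = mex{2,1} = 0
G(7) = mex{2,1} = 0
G(8) = mex{0,2} = 1
G(9) = mex{0,2,0} = 1
G(10) = mex{1,0,0} = 2
G(11) = mex{1,0,1} = 2
G(12) = mex{2,1,1} = 0
G(13) = mex{2,1,2} = 0
G(14) = mex{0,2,2} = 1
G(15) = mex{0,2,0} = 1
G(16) = mex{1,0,0} = 2
G(17) = mex{1,0,1} = 2

2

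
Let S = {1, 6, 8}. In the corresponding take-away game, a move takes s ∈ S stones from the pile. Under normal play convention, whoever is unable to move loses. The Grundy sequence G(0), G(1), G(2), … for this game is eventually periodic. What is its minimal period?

7

G(0) = 0
G(1) = mex{0} = 1
G(2) = mex{1} = 0
G(3) = mex{0} = 1
G(4) = mex{1} = 0
G(5) = mex{0} = 1
G(6) = mex{1,0} = 2
G(7) = mex{2,1} = 0
G(8) = mex{0,0,0} = 1
G(9) = mex{1,1,1} = 0
G(10) = mex{0,0,0} = 1
G(11) = mex{1,1,1} = 0
G(12) = mex{0,2,0} = 1
G(13) = mex{1,0,1} = 2
G(14) = mex{2,1,2} = 0
G(15) = mex{0,0,0} = 1
G(16) = mex{1,1,1} = 0
G(n+7) = G(n) holds for n = 0,…,7 (a full window of length max(S) = 8), so the sequence is purely periodic with period 7.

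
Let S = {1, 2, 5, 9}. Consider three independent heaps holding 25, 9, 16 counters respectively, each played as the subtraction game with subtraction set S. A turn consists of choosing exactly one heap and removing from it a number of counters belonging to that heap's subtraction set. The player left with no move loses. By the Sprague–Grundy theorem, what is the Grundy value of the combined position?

1

All heaps use S = {1, 2, 5, 9}:
G(0) = 0
G(1) = mex{0} = 1
G(2) = mex{1,0} = 2
G(3) = mex{2,1} = 0
G(4) = mex{0,2} = 1
G(5) = mex{1,0,0} = 2
G(6) = mex{2,1,1} = 0
G(7) = mex{0,2,2} = 1
G(8) = mex{1,0,0} = 2
G(9) = mex{2,1,1,0} = 3
G(10) = mex{3,2,2,1} = 0
G(11) = mex{0,3,0,2} = 1
G(12) = mex{1,0,1,0} = 2
G(13) = mex{2,1,2,1} = 0
G(14) = mex{0,2,3,2} = 1
G(15) = mex{1,0,0,0} = 2
G(16) = mex{2,1,1,1} = 0
G(17) = mex{0,2,2,2} = 1
G(18) = mex{1,0,0,3} = 2
G(19) = mex{2,1,1,0} = 3
G(20) = mex{3,2,2,1} = 0
G(21) = mex{0,3,0,2} = 1
G(22) = mex{1,0,1,0} = 2
G(23) = mex{2,1,2,1} = 0
G(24) = mex{0,2,3,2} = 1
G(25) = mex{1,0,0,0} = 2
Heap A: G(25) = 2.
Heap B: G(9) = 3.
Heap C: G(16) = 0.
Combined Grundy value = 2 ⊕ 3 ⊕ 0 = 1.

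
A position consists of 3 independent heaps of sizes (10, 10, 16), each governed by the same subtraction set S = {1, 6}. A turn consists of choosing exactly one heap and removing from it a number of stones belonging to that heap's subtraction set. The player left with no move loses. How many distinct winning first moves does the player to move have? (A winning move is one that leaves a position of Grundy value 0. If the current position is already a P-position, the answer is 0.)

All heaps use S = {1, 6}:
n :  0  1  2  3  4  5  6  7  8  9 10 11 12 13 14 15 16
G :  0  1  0  1  0  1  2  0  1  0  1  0  1  2  0  1  0
Heap A: G(10) = 1.
Heap B: G(10) = 1.
Heap C: G(16) = 0.
Combined Grundy value = 1 ⊕ 1 ⊕ 0 = 0.
A winning move leaves total XOR = 0, i.e. changes one component's Grundy value g to g ⊕ X where X is the current total.
Heap A: target g' = 1⊕0 = 1, but every legal move changes the Grundy value (mex property), so 0 moves.
Heap B: target g' = 1⊕0 = 1, but every legal move changes the Grundy value (mex property), so 0 moves.
Heap C: target g' = 0⊕0 = 0, but every legal move changes the Grundy value (mex property), so 0 moves.

0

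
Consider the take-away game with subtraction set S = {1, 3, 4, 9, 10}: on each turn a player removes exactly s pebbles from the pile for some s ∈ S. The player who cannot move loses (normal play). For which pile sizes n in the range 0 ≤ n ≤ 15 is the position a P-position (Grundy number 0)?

0, 2, 7, 13, 15

n :  0  1  2  3  4  5  6  7  8  9 10 11 12 13 14 15
G :  0  1  0  1  2  3  2  0  1  4  3  2  3  0  1  0
P-positions are exactly the n with G(n) = 0.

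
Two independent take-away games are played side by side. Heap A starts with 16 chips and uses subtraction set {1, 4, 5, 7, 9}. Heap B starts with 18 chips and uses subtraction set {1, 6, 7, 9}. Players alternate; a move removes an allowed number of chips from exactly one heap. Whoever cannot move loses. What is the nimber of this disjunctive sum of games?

Heap A, S = {1, 4, 5, 7, 9}:
G(0) = 0
G(1) = mex{0} = 1
G(2) = mex{1} = 0
G(3) = mex{0} = 1
G(4) = mex{1,0} = 2
G(5) = mex{2,1,0} = 3
G(6) = mex{3,0,1} = 2
G(7) = mex{2,1,0,0} = 3
G(8) = mex{3,2,1,1} = 0
G(9) = mex{0,3,2,0,0} = 1
G(10) = mex{1,2,3,1,1} = 0
G(11) = mex{0,3,2,2,0} = 1
G(12) = mex{1,0,3,3,1} = 2
G(13) = mex{2,1,0,2,2} = 3
G(14) = mex{3,0,1,3,3} = 2
G(15) = mex{2,1,0,0,2} = 3
G(16) = mex{3,2,1,1,3} = 0
G_A(16) = 0.
Heap B, S = {1, 6, 7, 9}:
G(0) = 0
G(1) = mex{0} = 1
G(2) = mex{1} = 0
G(3) = mex{0} = 1
G(4) = mex{1} = 0
G(5) = mex{0} = 1
G(6) = mex{1,0} = 2
G(7) = mex{2,1,0} = 3
G(8) = mex{3,0,1} = 2
G(9) = mex{2,1,0,0} = 3
G(10) = mex{3,0,1,1} = 2
G(11) = mex{2,1,0,0} = 3
G(12) = mex{3,2,1,1} = 0
G(13) = mex{0,3,2,0} = 1
G(14) = mex{1,2,3,1} = 0
G(15) = mex{0,3,2,2} = 1
G(16) = mex{1,2,3,3} = 0
G(17) = mex{0,3,2,2} = 1
G(18) = mex{1,0,3,3} = 2
G_B(18) = 2.
Combined Grundy value = 0 ⊕ 2 = 2.

2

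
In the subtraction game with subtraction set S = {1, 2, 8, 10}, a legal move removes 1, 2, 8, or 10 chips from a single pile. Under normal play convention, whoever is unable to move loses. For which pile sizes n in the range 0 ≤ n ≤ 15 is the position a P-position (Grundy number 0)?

0, 3, 6, 9, 12, 15

G(0) = 0
G(1) = mex{0} = 1
G(2) = mex{1,0} = 2
G(3) = mex{2,1} = 0
G(4) = mex{0,2} = 1
G(5) = mex{1,0} = 2
G(6) = mex{2,1} = 0
G(7) = mex{0,2} = 1
G(8) = mex{1,0,0} = 2
G(9) = mex{2,1,1} = 0
G(10) = mex{0,2,2,0} = 1
G(11) = mex{1,0,0,1} = 2
G(12) = mex{2,1,1,2} = 0
G(13) = mex{0,2,2,0} = 1
G(14) = mex{1,0,0,1} = 2
G(15) = mex{2,1,1,2} = 0
P-positions are exactly the n with G(n) = 0.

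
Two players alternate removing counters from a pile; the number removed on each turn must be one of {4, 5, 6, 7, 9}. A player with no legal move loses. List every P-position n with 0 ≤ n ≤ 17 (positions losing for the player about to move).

G(0) = 0
G(1) = mex{} = 0
G(2) = mex{} = 0
G(3) = mex{} = 0
G(4) = mex{0} = 1
G(5) = mex{0,0} = 1
G(6) = mex{0,0,0} = 1
G(7) = mex{0,0,0,0} = 1
G(8) = mex{1,0,0,0} = 2
G(9) = mex{1,1,0,0,0} = 2
G(10) = mex{1,1,1,0,0} = 2
G(11) = mex{1,1,1,1,0} = 2
G(12) = mex{2,1,1,1,0} = 3
G(13) = mex{2,2,1,1,1} = 0
G(14) = mex{2,2,2,1,1} = 0
G(15) = mex{2,2,2,2,1} = 0
G(16) = mex{3,2,2,2,1} = 0
G(17) = mex{0,3,2,2,2} = 1
P-positions are exactly the n with G(n) = 0.

0, 1, 2, 3, 13, 14, 15, 16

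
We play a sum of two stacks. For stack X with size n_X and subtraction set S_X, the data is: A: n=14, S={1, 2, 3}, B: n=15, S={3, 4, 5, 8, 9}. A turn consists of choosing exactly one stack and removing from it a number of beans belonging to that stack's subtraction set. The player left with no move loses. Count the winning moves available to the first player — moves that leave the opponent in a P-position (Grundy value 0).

Stack A, S = {1, 2, 3}:
n :  0  1  2  3  4  5  6  7  8  9 10 11 12 13 14
G :  0  1  2  3  0  1  2  3  0  1  2  3  0  1  2
G_A(14) = 2.
Stack B, S = {3, 4, 5, 8, 9}:
n :  0  1  2  3  4  5  6  7  8  9 10 11 12 13 14 15
G :  0  0  0  1  1  1  2  2  2  3  3  3  0  0  0  1
G_B(15) = 1.
Combined Grundy value = 2 ⊕ 1 = 3.
A winning move leaves total XOR = 0, i.e. changes one component's Grundy value g to g ⊕ X where X is the current total.
Stack A: need g' = 2⊕3 = 1. Options: 14−1→G=1, 14−2→G=0, 14−3→G=3. Hits: 1.
Stack B: need g' = 1⊕3 = 2. Options: 15−3→G=0, 15−4→G=3, 15−5→G=3, 15−8→G=2, 15−9→G=2. Hits: 2.

3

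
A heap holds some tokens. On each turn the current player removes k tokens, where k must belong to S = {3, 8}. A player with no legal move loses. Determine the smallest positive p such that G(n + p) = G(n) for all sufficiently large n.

11

G(0) = 0
G(1) = mex{} = 0
G(2) = mex{} = 0
G(3) = mex{0} = 1
G(4) = mex{0} = 1
G(5) = mex{0} = 1
G(6) = mex{1} = 0
G(7) = mex{1} = 0
G(8) = mex{1,0} = 2
G(9) = mex{0,0} = 1
G(10) = mex{0,0} = 1
G(11) = mex{2,1} = 0
G(12) = mex{1,1} = 0
G(13) = mex{1,1} = 0
G(14) = mex{0,0} = 1
G(15) = mex{0,0} = 1
G(16) = mex{0,2} = 1
G(17) = mex{1,1} = 0
G(18) = mex{1,1} = 0
G(19) = mex{1,0} = 2
G(20) = mex{0,0} = 1
G(21) = mex{0,0} = 1
G(22) = mex{2,1} = 0
G(23) = mex{1,1} = 0
G(n+11) = G(n) holds for n = 0,…,7 (a full window of length max(S) = 8), so the sequence is purely periodic with period 11.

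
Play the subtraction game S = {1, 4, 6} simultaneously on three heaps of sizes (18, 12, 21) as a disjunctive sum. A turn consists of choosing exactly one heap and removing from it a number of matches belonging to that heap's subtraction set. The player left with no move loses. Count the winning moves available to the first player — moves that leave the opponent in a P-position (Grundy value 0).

0

All heaps use S = {1, 4, 6}:
n :  0  1  2  3  4  5  6  7  8  9 10 11 12 13 14 15 16 17 18 19 20 21
G :  0  1  0  1  2  0  1  0  1  2  0  1  0  1  2  0  1  0  1  2  0  1
Heap A: G(18) = 1.
Heap B: G(12) = 0.
Heap C: G(21) = 1.
Combined Grundy value = 1 ⊕ 0 ⊕ 1 = 0.
A winning move leaves total XOR = 0, i.e. changes one component's Grundy value g to g ⊕ X where X is the current total.
Heap A: target g' = 1⊕0 = 1, but every legal move changes the Grundy value (mex property), so 0 moves.
Heap B: target g' = 0⊕0 = 0, but every legal move changes the Grundy value (mex property), so 0 moves.
Heap C: target g' = 1⊕0 = 1, but every legal move changes the Grundy value (mex property), so 0 moves.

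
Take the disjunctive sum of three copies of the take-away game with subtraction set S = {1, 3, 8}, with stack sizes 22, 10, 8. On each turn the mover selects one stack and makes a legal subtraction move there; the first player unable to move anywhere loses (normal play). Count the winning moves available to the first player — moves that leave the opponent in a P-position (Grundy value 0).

All stacks use S = {1, 3, 8}:
G(0) = 0
G(1) = mex{0} = 1
G(2) = mex{1} = 0
G(3) = mex{0,0} = 1
G(4) = mex{1,1} = 0
G(5) = mex{0,0} = 1
G(6) = mex{1,1} = 0
G(7) = mex{0,0} = 1
G(8) = mex{1,1,0} = 2
G(9) = mex{2,0,1} = 3
G(10) = mex{3,1,0} = 2
G(11) = mex{2,2,1} = 0
G(12) = mex{0,3,0} = 1
G(13) = mex{1,2,1} = 0
G(14) = mex{0,0,0} = 1
G(15) = mex{1,1,1} = 0
G(16) = mex{0,0,2} = 1
G(17) = mex{1,1,3} = 0
G(18) = mex{0,0,2} = 1
G(19) = mex{1,1,0} = 2
G(20) = mex{2,0,1} = 3
G(21) = mex{3,1,0} = 2
G(22) = mex{2,2,1} = 0
Stack A: G(22) = 0.
Stack B: G(10) = 2.
Stack C: G(8) = 2.
Combined Grundy value = 0 ⊕ 2 ⊕ 2 = 0.
A winning move leaves total XOR = 0, i.e. changes one component's Grundy value g to g ⊕ X where X is the current total.
Stack A: target g' = 0⊕0 = 0, but every legal move changes the Grundy value (mex property), so 0 moves.
Stack B: target g' = 2⊕0 = 2, but every legal move changes the Grundy value (mex property), so 0 moves.
Stack C: target g' = 2⊕0 = 2, but every legal move changes the Grundy value (mex property), so 0 moves.

0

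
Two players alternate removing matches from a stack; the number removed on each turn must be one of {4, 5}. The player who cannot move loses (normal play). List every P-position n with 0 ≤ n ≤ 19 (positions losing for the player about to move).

0, 1, 2, 3, 9, 10, 11, 12, 18, 19

n :  0  1  2  3  4  5  6  7  8  9 10 11 12 13 14 15 16 17 18 19
G :  0  0  0  0  1  1  1  1  2  0  0  0  0  1  1  1  1  2  0  0
P-positions are exactly the n with G(n) = 0.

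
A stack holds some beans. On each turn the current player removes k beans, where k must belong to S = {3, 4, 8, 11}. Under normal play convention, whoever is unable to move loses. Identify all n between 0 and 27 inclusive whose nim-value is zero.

G(0) = 0
G(1) = mex{} = 0
G(2) = mex{} = 0
G(3) = mex{0} = 1
G(4) = mex{0,0} = 1
G(5) = mex{0,0} = 1
G(6) = mex{1,0} = 2
G(7) = mex{1,1} = 0
G(8) = mex{1,1,0} = 2
G(9) = mex{2,1,0} = 3
G(10) = mex{0,2,0} = 1
G(11) = mex{2,0,1,0} = 3
G(12) = mex{3,2,1,0} = 4
G(13) = mex{1,3,1,0} = 2
G(14) = mex{3,1,2,1} = 0
G(15) = mex{4,3,0,1} = 2
G(16) = mex{2,4,2,1} = 0
G(17) = mex{0,2,3,2} = 1
G(18) = mex{2,0,1,0} = 3
G(19) = mex{0,2,3,2} = 1
G(20) = mex{1,0,4,3} = 2
G(21) = mex{3,1,2,1} = 0
G(22) = mex{1,3,0,3} = 2
G(23) = mex{2,1,2,4} = 0
G(24) = mex{0,2,0,2} = 1
G(25) = mex{2,0,1,0} = 3
G(26) = mex{0,2,3,2} = 1
G(27) = mex{1,0,1,0} = 2
P-positions are exactly the n with G(n) = 0.

0, 1, 2, 7, 14, 16, 21, 23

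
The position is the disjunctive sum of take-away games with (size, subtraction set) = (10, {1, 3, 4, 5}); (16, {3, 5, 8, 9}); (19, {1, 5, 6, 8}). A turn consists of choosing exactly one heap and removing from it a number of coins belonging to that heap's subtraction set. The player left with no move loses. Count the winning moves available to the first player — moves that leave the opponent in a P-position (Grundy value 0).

Heap A, S = {1, 3, 4, 5}:
n :  0  1  2  3  4  5  6  7  8  9 10
G :  0  1  0  1  2  3  2  3  0  1  0
G_A(10) = 0.
Heap B, S = {3, 5, 8, 9}:
G(0) = 0
G(1) = mex{} = 0
G(2) = mex{} = 0
G(3) = mex{0} = 1
G(4) = mex{0} = 1
G(5) = mex{0,0} = 1
G(6) = mex{1,0} = 2
G(7) = mex{1,0} = 2
G(8) = mex{1,1,0} = 2
G(9) = mex{2,1,0,0} = 3
G(10) = mex{2,1,0,0} = 3
G(11) = mex{2,2,1,0} = 3
G(12) = mex{3,2,1,1} = 0
G(13) = mex{3,2,1,1} = 0
G(14) = mex{3,3,2,1} = 0
G(15) = mex{0,3,2,2} = 1
G(16) = mex{0,3,2,2} = 1
G_B(16) = 1.
Heap C, S = {1, 5, 6, 8}:
n :  0  1  2  3  4  5  6  7  8  9 10 11 12 13 14 15 16 17 18 19
G :  0  1  0  1  0  1  2  3  2  3  2  0  1  0  1  0  1  2  3  2
G_C(19) = 2.
Combined Grundy value = 0 ⊕ 1 ⊕ 2 = 3.
A winning move leaves total XOR = 0, i.e. changes one component's Grundy value g to g ⊕ X where X is the current total.
Heap A: need g' = 0⊕3 = 3. Options: 10−1→G=1, 10−3→G=3, 10−4→G=2, 10−5→G=3. Hits: 2.
Heap B: need g' = 1⊕3 = 2. Options: 16−3→G=0, 16−5→G=3, 16−8→G=2, 16−9→G=2. Hits: 2.
Heap C: need g' = 2⊕3 = 1. Options: 19−1→G=3, 19−5→G=1, 19−6→G=0, 19−8→G=0. Hits: 1.

5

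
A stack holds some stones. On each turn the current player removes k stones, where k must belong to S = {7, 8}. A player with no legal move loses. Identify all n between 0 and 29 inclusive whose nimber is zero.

n :  0  1  2  3  4  5  6  7  8  9 10 11 12 13 14 15 16 17 18 19 20 21 22 23 24 25 26 27 28 29
G :  0  0  0  0  0  0  0  1  1  1  1  1  1  1  2  0  0  0  0  0  0  0  1  1  1  1  1  1  1  2
P-positions are exactly the n with G(n) = 0.

0, 1, 2, 3, 4, 5, 6, 15, 16, 17, 18, 19, 20, 21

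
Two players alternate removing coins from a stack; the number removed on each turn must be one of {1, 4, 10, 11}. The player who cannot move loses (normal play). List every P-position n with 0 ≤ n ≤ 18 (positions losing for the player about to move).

0, 2, 5, 7, 14

G(0) = 0
G(1) = mex{0} = 1
G(2) = mex{1} = 0
G(3) = mex{0} = 1
G(4) = mex{1,0} = 2
G(5) = mex{2,1} = 0
G(6) = mex{0,0} = 1
G(7) = mex{1,1} = 0
G(8) = mex{0,2} = 1
G(9) = mex{1,0} = 2
G(10) = mex{2,1,0} = 3
G(11) = mex{3,0,1,0} = 2
G(12) = mex{2,1,0,1} = 3
G(13) = mex{3,2,1,0} = 4
G(14) = mex{4,3,2,1} = 0
G(15) = mex{0,2,0,2} = 1
G(16) = mex{1,3,1,0} = 2
G(17) = mex{2,4,0,1} = 3
G(18) = mex{3,0,1,0} = 2
P-positions are exactly the n with G(n) = 0.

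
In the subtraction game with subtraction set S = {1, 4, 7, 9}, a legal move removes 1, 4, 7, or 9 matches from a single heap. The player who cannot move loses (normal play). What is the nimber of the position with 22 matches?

1

G(0) = 0
G(1) = mex{0} = 1
G(2) = mex{1} = 0
G(3) = mex{0} = 1
G(4) = mex{1,0} = 2
G(5) = mex{2,1} = 0
G(6) = mex{0,0} = 1
G(7) = mex{1,1,0} = 2
G(8) = mex{2,2,1} = 0
G(9) = mex{0,0,0,0} = 1
G(10) = mex{1,1,1,1} = 0
G(11) = mex{0,2,2,0} = 1
G(12) = mex{1,0,0,1} = 2
G(13) = mex{2,1,1,2} = 0
G(14) = mex{0,0,2,0} = 1
G(15) = mex{1,1,0,1} = 2
G(16) = mex{2,2,1,2} = 0
G(17) = mex{0,0,0,0} = 1
G(18) = mex{1,1,1,1} = 0
G(19) = mex{0,2,2,0} = 1
G(20) = mex{1,0,0,1} = 2
G(21) = mex{2,1,1,2} = 0
G(22) = mex{0,0,2,0} = 1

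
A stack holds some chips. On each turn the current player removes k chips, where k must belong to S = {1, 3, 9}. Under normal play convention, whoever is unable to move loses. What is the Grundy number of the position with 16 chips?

G(0) = 0
G(1) = mex{0} = 1
G(2) = mex{1} = 0
G(3) = mex{0,0} = 1
G(4) = mex{1,1} = 0
G(5) = mex{0,0} = 1
G(6) = mex{1,1} = 0
G(7) = mex{0,0} = 1
G(8) = mex{1,1} = 0
G(9) = mex{0,0,0} = 1
G(10) = mex{1,1,1} = 0
G(11) = mex{0,0,0} = 1
G(12) = mex{1,1,1} = 0
G(13) = mex{0,0,0} = 1
G(14) = mex{1,1,1} = 0
G(15) = mex{0,0,0} = 1
G(16) = mex{1,1,1} = 0

0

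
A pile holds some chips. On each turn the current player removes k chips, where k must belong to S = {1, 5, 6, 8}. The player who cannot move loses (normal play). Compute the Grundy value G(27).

1

n :  0  1  2  3  4  5  6  7  8  9 10 11 12 13 14 15 16 17 18 19 20 21 22 23 24 25 26 27
G :  0  1  0  1  0  1  2  3  2  3  2  0  1  0  1  0  1  2  3  2  3  2  0  1  0  1  0  1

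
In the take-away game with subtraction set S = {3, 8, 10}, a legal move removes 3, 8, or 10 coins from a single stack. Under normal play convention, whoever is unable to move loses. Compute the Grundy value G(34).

1

n :  0  1  2  3  4  5  6  7  8  9 10 11 12 13 14 15 16 17 18 19 20 21 22 23 24 25 26 27 28 29 30 31 32 33 34
G :  0  0  0  1  1  1  0  0  2  1  1  3  2  0  2  3  1  3  0  0  0  1  1  1  0  0  2  1  1  3  2  0  2  3  1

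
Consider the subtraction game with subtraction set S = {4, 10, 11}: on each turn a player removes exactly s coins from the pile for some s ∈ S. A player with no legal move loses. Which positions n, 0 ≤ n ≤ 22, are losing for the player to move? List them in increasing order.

0, 1, 2, 3, 8, 9, 15, 16, 17, 22

n :  0  1  2  3  4  5  6  7  8  9 10 11 12 13 14 15 16 17 18 19 20 21 22
G :  0  0  0  0  1  1  1  1  0  0  2  2  1  1  3  0  0  0  2  1  1  1  0
P-positions are exactly the n with G(n) = 0.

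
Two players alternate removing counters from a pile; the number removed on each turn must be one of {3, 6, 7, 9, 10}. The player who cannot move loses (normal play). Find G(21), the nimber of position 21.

2

n :  0  1  2  3  4  5  6  7  8  9 10 11 12 13 14 15 16 17 18 19 20 21
G :  0  0  0  1  1  1  2  2  2  3  3  3  4  0  0  0  1  1  1  2  2  2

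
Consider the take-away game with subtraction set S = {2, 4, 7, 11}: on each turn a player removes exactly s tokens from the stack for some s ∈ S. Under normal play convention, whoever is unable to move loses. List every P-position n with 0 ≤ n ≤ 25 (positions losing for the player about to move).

n :  0  1  2  3  4  5  6  7  8  9 10 11 12 13 14 15 16 17 18 19 20 21 22 23 24 25
G :  0  0  1  1  2  2  0  3  1  0  2  1  3  2  0  0  1  1  2  2  3  3  4  0  0  1
P-positions are exactly the n with G(n) = 0.

0, 1, 6, 9, 14, 15, 23, 24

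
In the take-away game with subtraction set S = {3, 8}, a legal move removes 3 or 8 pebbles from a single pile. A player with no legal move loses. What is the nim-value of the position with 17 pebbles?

n :  0  1  2  3  4  5  6  7  8  9 10 11 12 13 14 15 16 17
G :  0  0  0  1  1  1  0  0  2  1  1  0  0  0  1  1  1  0

0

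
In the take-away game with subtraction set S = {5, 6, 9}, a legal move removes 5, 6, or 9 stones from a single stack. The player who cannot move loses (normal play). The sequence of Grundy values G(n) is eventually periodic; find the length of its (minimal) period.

n :  0  1  2  3  4  5  6  7  8  9 10 11 12 13 14 15 16 17 18 19 20 21 22 23 24 25 26 27 28 29
G :  0  0  0  0  0  1  1  1  1  1  2  2  2  2  0  0  0  0  0  1  1  1  1  1  2  2  2  2  0  0
G(n+14) = G(n) holds for n = 0,…,8 (a full window of length max(S) = 9), so the sequence is purely periodic with period 14.

14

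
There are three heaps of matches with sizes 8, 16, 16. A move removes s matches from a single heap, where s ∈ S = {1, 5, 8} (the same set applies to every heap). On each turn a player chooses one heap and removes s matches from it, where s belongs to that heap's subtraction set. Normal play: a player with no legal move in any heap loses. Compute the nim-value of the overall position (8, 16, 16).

2

All heaps use S = {1, 5, 8}:
n :  0  1  2  3  4  5  6  7  8  9 10 11 12 13 14 15 16
G :  0  1  0  1  0  1  0  1  2  3  2  3  2  0  1  0  1
Heap A: G(8) = 2.
Heap B: G(16) = 1.
Heap C: G(16) = 1.
Combined Grundy value = 2 ⊕ 1 ⊕ 1 = 2.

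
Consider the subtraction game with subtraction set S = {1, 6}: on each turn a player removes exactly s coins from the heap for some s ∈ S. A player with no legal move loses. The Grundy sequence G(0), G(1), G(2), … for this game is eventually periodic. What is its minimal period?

7

n :  0  1  2  3  4  5  6  7  8  9 10 11 12 13 14 15
G :  0  1  0  1  0  1  2  0  1  0  1  0  1  2  0  1
G(n+7) = G(n) holds for n = 0,…,5 (a full window of length max(S) = 6), so the sequence is purely periodic with period 7.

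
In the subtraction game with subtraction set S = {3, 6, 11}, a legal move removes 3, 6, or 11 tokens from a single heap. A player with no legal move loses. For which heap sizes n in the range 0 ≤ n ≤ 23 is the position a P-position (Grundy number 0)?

0, 1, 2, 9, 10, 14, 18, 19, 23

n :  0  1  2  3  4  5  6  7  8  9 10 11 12 13 14 15 16 17 18 19 20 21 22 23
G :  0  0  0  1  1  1  2  2  2  0  0  3  1  1  0  2  2  1  0  0  2  1  1  0
P-positions are exactly the n with G(n) = 0.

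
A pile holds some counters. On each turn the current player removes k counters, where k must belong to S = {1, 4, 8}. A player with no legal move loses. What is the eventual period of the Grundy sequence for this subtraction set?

12

n :  0  1  2  3  4  5  6  7  8  9 10 11 12 13 14 15 16 17 18 19 20 21 22 23 24 25
G :  0  1  0  1  2  0  1  0  1  2  3  2  0  1  0  1  2  0  1  0  1  2  3  2  0  1
G(n+12) = G(n) holds for n = 0,…,7 (a full window of length max(S) = 8), so the sequence is purely periodic with period 12.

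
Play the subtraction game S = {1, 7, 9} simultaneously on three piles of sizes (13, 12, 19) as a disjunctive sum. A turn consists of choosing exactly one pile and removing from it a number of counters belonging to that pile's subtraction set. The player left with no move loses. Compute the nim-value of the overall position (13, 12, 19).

All piles use S = {1, 7, 9}:
G(0) = 0
G(1) = mex{0} = 1
G(2) = mex{1} = 0
G(3) = mex{0} = 1
G(4) = mex{1} = 0
G(5) = mex{0} = 1
G(6) = mex{1} = 0
G(7) = mex{0,0} = 1
G(8) = mex{1,1} = 0
G(9) = mex{0,0,0} = 1
G(10) = mex{1,1,1} = 0
G(11) = mex{0,0,0} = 1
G(12) = mex{1,1,1} = 0
G(13) = mex{0,0,0} = 1
G(14) = mex{1,1,1} = 0
G(15) = mex{0,0,0} = 1
G(16) = mex{1,1,1} = 0
G(17) = mex{0,0,0} = 1
G(18) = mex{1,1,1} = 0
G(19) = mex{0,0,0} = 1
Pile A: G(13) = 1.
Pile B: G(12) = 0.
Pile C: G(19) = 1.
Combined Grundy value = 1 ⊕ 0 ⊕ 1 = 0.

0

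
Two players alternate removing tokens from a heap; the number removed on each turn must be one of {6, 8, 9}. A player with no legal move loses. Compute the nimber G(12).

2

n :  0  1  2  3  4  5  6  7  8  9 10 11 12
G :  0  0  0  0  0  0  1  1  1  1  1  1  2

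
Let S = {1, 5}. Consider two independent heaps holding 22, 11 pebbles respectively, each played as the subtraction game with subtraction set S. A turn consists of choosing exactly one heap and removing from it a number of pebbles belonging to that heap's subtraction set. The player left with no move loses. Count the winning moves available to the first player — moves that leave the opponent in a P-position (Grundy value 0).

All heaps use S = {1, 5}:
G(0) = 0
G(1) = mex{0} = 1
G(2) = mex{1} = 0
G(3) = mex{0} = 1
G(4) = mex{1} = 0
G(5) = mex{0,0} = 1
G(6) = mex{1,1} = 0
G(7) = mex{0,0} = 1
G(8) = mex{1,1} = 0
G(9) = mex{0,0} = 1
G(10) = mex{1,1} = 0
G(11) = mex{0,0} = 1
G(12) = mex{1,1} = 0
G(13) = mex{0,0} = 1
G(14) = mex{1,1} = 0
G(15) = mex{0,0} = 1
G(16) = mex{1,1} = 0
G(17) = mex{0,0} = 1
G(18) = mex{1,1} = 0
G(19) = mex{0,0} = 1
G(20) = mex{1,1} = 0
G(21) = mex{0,0} = 1
G(22) = mex{1,1} = 0
Heap A: G(22) = 0.
Heap B: G(11) = 1.
Combined Grundy value = 0 ⊕ 1 = 1.
A winning move leaves total XOR = 0, i.e. changes one component's Grundy value g to g ⊕ X where X is the current total.
Heap A: need g' = 0⊕1 = 1. Options: 22−1→G=1, 22−5→G=1. Hits: 2.
Heap B: need g' = 1⊕1 = 0. Options: 11−1→G=0, 11−5→G=0. Hits: 2.

4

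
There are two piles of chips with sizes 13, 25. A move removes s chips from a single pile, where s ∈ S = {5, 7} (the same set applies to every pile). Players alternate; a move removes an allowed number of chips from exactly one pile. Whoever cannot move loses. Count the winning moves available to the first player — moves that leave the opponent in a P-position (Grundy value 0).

All piles use S = {5, 7}:
n :  0  1  2  3  4  5  6  7  8  9 10 11 12 13 14 15 16 17 18 19 20 21 22 23 24 25
G :  0  0  0  0  0  1  1  1  1  1  2  2  0  0  0  0  0  1  1  1  1  1  2  2  0  0
Pile A: G(13) = 0.
Pile B: G(25) = 0.
Combined Grundy value = 0 ⊕ 0 = 0.
A winning move leaves total XOR = 0, i.e. changes one component's Grundy value g to g ⊕ X where X is the current total.
Pile A: target g' = 0⊕0 = 0, but every legal move changes the Grundy value (mex property), so 0 moves.
Pile B: target g' = 0⊕0 = 0, but every legal move changes the Grundy value (mex property), so 0 moves.

0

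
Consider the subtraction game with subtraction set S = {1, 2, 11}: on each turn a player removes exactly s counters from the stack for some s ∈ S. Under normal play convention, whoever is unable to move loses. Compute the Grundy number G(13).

1

n :  0  1  2  3  4  5  6  7  8  9 10 11 12 13
G :  0  1  2  0  1  2  0  1  2  0  1  2  0  1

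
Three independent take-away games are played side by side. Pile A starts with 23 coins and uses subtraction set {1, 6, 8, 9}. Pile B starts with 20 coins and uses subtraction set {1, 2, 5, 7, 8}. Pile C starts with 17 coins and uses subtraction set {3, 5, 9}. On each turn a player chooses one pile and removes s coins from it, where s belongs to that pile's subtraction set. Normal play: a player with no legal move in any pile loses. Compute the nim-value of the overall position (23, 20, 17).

Pile A, S = {1, 6, 8, 9}:
G(0) = 0
G(1) = mex{0} = 1
G(2) = mex{1} = 0
G(3) = mex{0} = 1
G(4) = mex{1} = 0
G(5) = mex{0} = 1
G(6) = mex{1,0} = 2
G(7) = mex{2,1} = 0
G(8) = mex{0,0,0} = 1
G(9) = mex{1,1,1,0} = 2
G(10) = mex{2,0,0,1} = 3
G(11) = mex{3,1,1,0} = 2
G(12) = mex{2,2,0,1} = 3
G(13) = mex{3,0,1,0} = 2
G(14) = mex{2,1,2,1} = 0
G(15) = mex{0,2,0,2} = 1
G(16) = mex{1,3,1,0} = 2
G(17) = mex{2,2,2,1} = 0
G(18) = mex{0,3,3,2} = 1
G(19) = mex{1,2,2,3} = 0
G(20) = mex{0,0,3,2} = 1
G(21) = mex{1,1,2,3} = 0
G(22) = mex{0,2,0,2} = 1
G(23) = mex{1,0,1,0} = 2
G_A(23) = 2.
Pile B, S = {1, 2, 5, 7, 8}:
n :  0  1  2  3  4  5  6  7  8  9 10 11 12 13 14 15 16 17 18 19 20
G :  0  1  2  0  1  2  0  1  2  0  1  2  0  1  2  0  1  2  0  1  2
G_B(20) = 2.
Pile C, S = {3, 5, 9}:
G(0) = 0
G(1) = mex{} = 0
G(2) = mex{} = 0
G(3) = mex{0} = 1
G(4) = mex{0} = 1
G(5) = mex{0,0} = 1
G(6) = mex{1,0} = 2
G(7) = mex{1,0} = 2
G(8) = mex{1,1} = 0
G(9) = mex{2,1,0} = 3
G(10) = mex{2,1,0} = 3
G(11) = mex{0,2,0} = 1
G(12) = mex{3,2,1} = 0
G(13) = mex{3,0,1} = 2
G(14) = mex{1,3,1} = 0
G(15) = mex{0,3,2} = 1
G(16) = mex{2,1,2} = 0
G(17) = mex{0,0,0} = 1
G_C(17) = 1.
Combined Grundy value = 2 ⊕ 2 ⊕ 1 = 1.

1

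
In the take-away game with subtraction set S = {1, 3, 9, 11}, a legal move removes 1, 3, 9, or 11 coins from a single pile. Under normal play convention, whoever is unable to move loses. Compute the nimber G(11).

G(0) = 0
G(1) = mex{0} = 1
G(2) = mex{1} = 0
G(3) = mex{0,0} = 1
G(4) = mex{1,1} = 0
G(5) = mex{0,0} = 1
G(6) = mex{1,1} = 0
G(7) = mex{0,0} = 1
G(8) = mex{1,1} = 0
G(9) = mex{0,0,0} = 1
G(10) = mex{1,1,1} = 0
G(11) = mex{0,0,0,0} = 1

1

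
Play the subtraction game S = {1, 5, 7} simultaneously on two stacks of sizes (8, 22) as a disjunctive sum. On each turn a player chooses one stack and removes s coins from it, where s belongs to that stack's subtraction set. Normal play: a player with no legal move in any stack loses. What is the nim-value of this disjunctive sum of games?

0

All stacks use S = {1, 5, 7}:
G(0) = 0
G(1) = mex{0} = 1
G(2) = mex{1} = 0
G(3) = mex{0} = 1
G(4) = mex{1} = 0
G(5) = mex{0,0} = 1
G(6) = mex{1,1} = 0
G(7) = mex{0,0,0} = 1
G(8) = mex{1,1,1} = 0
G(9) = mex{0,0,0} = 1
G(10) = mex{1,1,1} = 0
G(11) = mex{0,0,0} = 1
G(12) = mex{1,1,1} = 0
G(13) = mex{0,0,0} = 1
G(14) = mex{1,1,1} = 0
G(15) = mex{0,0,0} = 1
G(16) = mex{1,1,1} = 0
G(17) = mex{0,0,0} = 1
G(18) = mex{1,1,1} = 0
G(19) = mex{0,0,0} = 1
G(20) = mex{1,1,1} = 0
G(21) = mex{0,0,0} = 1
G(22) = mex{1,1,1} = 0
Stack A: G(8) = 0.
Stack B: G(22) = 0.
Combined Grundy value = 0 ⊕ 0 = 0.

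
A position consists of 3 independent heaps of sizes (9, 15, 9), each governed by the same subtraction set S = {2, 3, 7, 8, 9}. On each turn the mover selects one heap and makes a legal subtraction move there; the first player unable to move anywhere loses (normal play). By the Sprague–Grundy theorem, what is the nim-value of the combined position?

2

All heaps use S = {2, 3, 7, 8, 9}:
n :  0  1  2  3  4  5  6  7  8  9 10 11 12 13 14 15
G :  0  0  1  1  2  0  0  1  1  2  2  0  3  1  2  2
Heap A: G(9) = 2.
Heap B: G(15) = 2.
Heap C: G(9) = 2.
Combined Grundy value = 2 ⊕ 2 ⊕ 2 = 2.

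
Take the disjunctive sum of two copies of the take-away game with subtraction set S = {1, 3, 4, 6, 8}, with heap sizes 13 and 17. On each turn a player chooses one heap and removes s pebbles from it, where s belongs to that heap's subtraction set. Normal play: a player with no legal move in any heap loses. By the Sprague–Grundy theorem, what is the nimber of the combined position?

3

All heaps use S = {1, 3, 4, 6, 8}:
n :  0  1  2  3  4  5  6  7  8  9 10 11 12 13 14 15 16 17
G :  0  1  0  1  2  3  2  0  1  0  1  2  3  2  0  1  0  1
Heap A: G(13) = 2.
Heap B: G(17) = 1.
Combined Grundy value = 2 ⊕ 1 = 3.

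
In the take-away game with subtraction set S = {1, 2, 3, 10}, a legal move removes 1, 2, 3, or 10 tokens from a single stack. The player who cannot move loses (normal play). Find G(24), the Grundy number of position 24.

G(0) = 0
G(1) = mex{0} = 1
G(2) = mex{1,0} = 2
G(3) = mex{2,1,0} = 3
G(4) = mex{3,2,1} = 0
G(5) = mex{0,3,2} = 1
G(6) = mex{1,0,3} = 2
G(7) = mex{2,1,0} = 3
G(8) = mex{3,2,1} = 0
G(9) = mex{0,3,2} = 1
G(10) = mex{1,0,3,0} = 2
G(11) = mex{2,1,0,1} = 3
G(12) = mex{3,2,1,2} = 0
G(13) = mex{0,3,2,3} = 1
G(14) = mex{1,0,3,0} = 2
G(15) = mex{2,1,0,1} = 3
G(16) = mex{3,2,1,2} = 0
G(17) = mex{0,3,2,3} = 1
G(18) = mex{1,0,3,0} = 2
G(19) = mex{2,1,0,1} = 3
G(20) = mex{3,2,1,2} = 0
G(21) = mex{0,3,2,3} = 1
G(22) = mex{1,0,3,0} = 2
G(23) = mex{2,1,0,1} = 3
G(24) = mex{3,2,1,2} = 0

0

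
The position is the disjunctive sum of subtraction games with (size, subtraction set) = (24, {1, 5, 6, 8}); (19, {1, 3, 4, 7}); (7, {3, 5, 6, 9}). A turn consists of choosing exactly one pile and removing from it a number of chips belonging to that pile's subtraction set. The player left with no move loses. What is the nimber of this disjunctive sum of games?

3

Pile A, S = {1, 5, 6, 8}:
G(0) = 0
G(1) = mex{0} = 1
G(2) = mex{1} = 0
G(3) = mex{0} = 1
G(4) = mex{1} = 0
G(5) = mex{0,0} = 1
G(6) = mex{1,1,0} = 2
G(7) = mex{2,0,1} = 3
G(8) = mex{3,1,0,0} = 2
G(9) = mex{2,0,1,1} = 3
G(10) = mex{3,1,0,0} = 2
G(11) = mex{2,2,1,1} = 0
G(12) = mex{0,3,2,0} = 1
G(13) = mex{1,2,3,1} = 0
G(14) = mex{0,3,2,2} = 1
G(15) = mex{1,2,3,3} = 0
G(16) = mex{0,0,2,2} = 1
G(17) = mex{1,1,0,3} = 2
G(18) = mex{2,0,1,2} = 3
G(19) = mex{3,1,0,0} = 2
G(20) = mex{2,0,1,1} = 3
G(21) = mex{3,1,0,0} = 2
G(22) = mex{2,2,1,1} = 0
G(23) = mex{0,3,2,0} = 1
G(24) = mex{1,2,3,1} = 0
G_A(24) = 0.
Pile B, S = {1, 3, 4, 7}:
n :  0  1  2  3  4  5  6  7  8  9 10 11 12 13 14 15 16 17 18 19
G :  0  1  0  1  2  3  2  3  0  1  0  1  2  3  2  3  0  1  0  1
G_B(19) = 1.
Pile C, S = {3, 5, 6, 9}:
n : 0 1 2 3 4 5 6 7
G : 0 0 0 1 1 1 2 2
G_C(7) = 2.
Combined Grundy value = 0 ⊕ 1 ⊕ 2 = 3.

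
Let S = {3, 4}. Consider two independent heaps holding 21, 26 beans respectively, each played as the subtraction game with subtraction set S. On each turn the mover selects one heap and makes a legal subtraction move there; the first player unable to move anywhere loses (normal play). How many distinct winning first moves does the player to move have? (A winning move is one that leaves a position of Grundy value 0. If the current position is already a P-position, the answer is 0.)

4

All heaps use S = {3, 4}:
n :  0  1  2  3  4  5  6  7  8  9 10 11 12 13 14 15 16 17 18 19 20 21 22 23 24 25 26
G :  0  0  0  1  1  1  2  0  0  0  1  1  1  2  0  0  0  1  1  1  2  0  0  0  1  1  1
Heap A: G(21) = 0.
Heap B: G(26) = 1.
Combined Grundy value = 0 ⊕ 1 = 1.
A winning move leaves total XOR = 0, i.e. changes one component's Grundy value g to g ⊕ X where X is the current total.
Heap A: need g' = 0⊕1 = 1. Options: 21−3→G=1, 21−4→G=1. Hits: 2.
Heap B: need g' = 1⊕1 = 0. Options: 26−3→G=0, 26−4→G=0. Hits: 2.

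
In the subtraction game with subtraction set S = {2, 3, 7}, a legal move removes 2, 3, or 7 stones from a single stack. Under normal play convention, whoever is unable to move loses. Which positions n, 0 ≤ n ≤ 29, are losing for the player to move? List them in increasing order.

0, 1, 5, 6, 10, 11, 15, 16, 20, 21, 25, 26

n :  0  1  2  3  4  5  6  7  8  9 10 11 12 13 14 15 16 17 18 19 20 21 22 23 24 25 26 27 28 29
G :  0  0  1  1  2  0  0  1  1  2  0  0  1  1  2  0  0  1  1  2  0  0  1  1  2  0  0  1  1  2
P-positions are exactly the n with G(n) = 0.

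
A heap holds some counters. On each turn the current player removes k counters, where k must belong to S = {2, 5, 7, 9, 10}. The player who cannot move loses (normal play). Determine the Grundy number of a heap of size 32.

2

G(0) = 0
G(1) = mex{} = 0
G(2) = mex{0} = 1
G(3) = mex{0} = 1
G(4) = mex{1} = 0
G(5) = mex{1,0} = 2
G(6) = mex{0,0} = 1
G(7) = mex{2,1,0} = 3
G(8) = mex{1,1,0} = 2
G(9) = mex{3,0,1,0} = 2
G(10) = mex{2,2,1,0,0} = 3
G(11) = mex{2,1,0,1,0} = 3
G(12) = mex{3,3,2,1,1} = 0
G(13) = mex{3,2,1,0,1} = 4
G(14) = mex{0,2,3,2,0} = 1
G(15) = mex{4,3,2,1,2} = 0
G(16) = mex{1,3,2,3,1} = 0
G(17) = mex{0,0,3,2,3} = 1
G(18) = mex{0,4,3,2,2} = 1
G(19) = mex{1,1,0,3,2} = 4
G(20) = mex{1,0,4,3,3} = 2
G(21) = mex{4,0,1,0,3} = 2
G(22) = mex{2,1,0,4,0} = 3
G(23) = mex{2,1,0,1,4} = 3
G(24) = mex{3,4,1,0,1} = 2
G(25) = mex{3,2,1,0,0} = 4
G(26) = mex{2,2,4,1,0} = 3
G(27) = mex{4,3,2,1,1} = 0
G(28) = mex{3,3,2,4,1} = 0
G(29) = mex{0,2,3,2,4} = 1
G(30) = mex{0,4,3,2,2} = 1
G(31) = mex{1,3,2,3,2} = 0
G(32) = mex{1,0,4,3,3} = 2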